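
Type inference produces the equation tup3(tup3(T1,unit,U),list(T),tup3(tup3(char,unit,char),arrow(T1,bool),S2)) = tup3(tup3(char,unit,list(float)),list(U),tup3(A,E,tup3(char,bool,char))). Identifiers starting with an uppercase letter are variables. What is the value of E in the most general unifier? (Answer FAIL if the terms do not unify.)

Decompose tup3/3: tup3(T1,unit,U) = tup3(char,unit,list(float)),  list(T) = list(U),  tup3(tup3(char,unit,char),arrow(T1,bool),S2) = tup3(A,E,tup3(char,bool,char)).
Decompose tup3/3: T1 = char,  unit = unit,  U = list(float).
Bind T1 := char; substituting into the one remaining equation that mentions T1 gives: tup3(tup3(char,unit,char),arrow(char,bool),S2) = tup3(A,E,tup3(char,bool,char)).
Delete trivial equation unit = unit.
Bind U := list(float); substituting into the one remaining equation that mentions U gives: list(T) = list(list(float)).
Decompose list/1: T = list(float).
Bind T := list(float); no other remaining equation mentions T.
Decompose tup3/3: tup3(char,unit,char) = A,  arrow(char,bool) = E,  S2 = tup3(char,bool,char).
Bind A := tup3(char,unit,char); no other remaining equation mentions A.
Bind E := arrow(char,bool); no other remaining equation mentions E.
Bind S2 := tup3(char,bool,char).
MGU = { T1 ↦ char, U ↦ list(float), T ↦ list(float), A ↦ tup3(char,unit,char), E ↦ arrow(char,bool), S2 ↦ tup3(char,bool,char) }, so E ↦ arrow(char,bool).

arrow(char,bool)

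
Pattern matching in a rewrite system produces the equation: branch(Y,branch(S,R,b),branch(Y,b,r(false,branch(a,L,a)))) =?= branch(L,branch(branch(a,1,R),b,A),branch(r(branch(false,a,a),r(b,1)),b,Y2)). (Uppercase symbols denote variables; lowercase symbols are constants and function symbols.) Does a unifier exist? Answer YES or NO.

Decompose branch/3: Y =?= L,  branch(S,R,b) =?= branch(branch(a,1,R),b,A),  branch(Y,b,r(false,branch(a,L,a))) =?= branch(r(branch(false,a,a),r(b,1)),b,Y2).
Bind Y := L; substituting into the one remaining equation that mentions Y gives: branch(L,b,r(false,branch(a,L,a))) =?= branch(r(branch(false,a,a),r(b,1)),b,Y2).
Decompose branch/3: S =?= branch(a,1,R),  R =?= b,  b =?= A.
Bind S := branch(a,1,R); no other remaining equation mentions S.
Bind R := b; no other remaining equation mentions R. Substituting into the earlier binding gives S := branch(a,1,b).
Bind A := b; no other remaining equation mentions A.
Decompose branch/3: L =?= r(branch(false,a,a),r(b,1)),  b =?= b,  r(false,branch(a,L,a)) =?= Y2.
Bind L := r(branch(false,a,a),r(b,1)); substituting into the one remaining equation that mentions L gives: r(false,branch(a,r(branch(false,a,a),r(b,1)),a)) =?= Y2. Substituting into the earlier binding gives Y := r(branch(false,a,a),r(b,1)).
Delete trivial equation b =?= b.
Bind Y2 := r(false,branch(a,r(branch(false,a,a),r(b,1)),a)).
No equations remain and no clash or occurs-check failure arose, so a unifier exists.

YES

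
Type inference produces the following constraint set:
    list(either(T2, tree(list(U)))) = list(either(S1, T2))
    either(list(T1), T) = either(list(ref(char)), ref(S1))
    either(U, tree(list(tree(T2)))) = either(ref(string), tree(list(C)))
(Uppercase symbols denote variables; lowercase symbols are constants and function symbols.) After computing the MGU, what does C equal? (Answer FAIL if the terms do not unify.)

tree(tree(list(ref(string))))

Decompose list/1: either(T2, tree(list(U))) = either(S1, T2).
Decompose either/2: T2 = S1,  tree(list(U)) = T2.
Bind T2 := S1; substituting into the 2 remaining equations that mention T2 gives: tree(list(U)) = S1,  either(U, tree(list(tree(S1)))) = either(ref(string), tree(list(C))).
Bind S1 := tree(list(U)); substituting into the remaining equations gives: either(list(T1), T) = either(list(ref(char)), ref(tree(list(U)))),  either(U, tree(list(tree(tree(list(U)))))) = either(ref(string), tree(list(C))). Substituting into the earlier binding gives T2 := tree(list(U)).
Decompose either/2: list(T1) = list(ref(char)),  T = ref(tree(list(U))).
Decompose list/1: T1 = ref(char).
Bind T1 := ref(char); no other remaining equation mentions T1.
Bind T := ref(tree(list(U))); no other remaining equation mentions T.
Decompose either/2: U = ref(string),  tree(list(tree(tree(list(U))))) = tree(list(C)).
Bind U := ref(string); substituting into the remaining equation gives: tree(list(tree(tree(list(ref(string)))))) = tree(list(C)). Substituting into the earlier bindings gives T2 := tree(list(ref(string))), S1 := tree(list(ref(string))), T := ref(tree(list(ref(string)))).
Decompose tree/1: list(tree(tree(list(ref(string))))) = list(C).
Decompose list/1: tree(tree(list(ref(string)))) = C.
Bind C := tree(tree(list(ref(string)))).
MGU = { T2 := tree(list(ref(string))), S1 := tree(list(ref(string))), T1 := ref(char), T := ref(tree(list(ref(string)))), U := ref(string), C := tree(tree(list(ref(string)))) }, so C := tree(tree(list(ref(string)))).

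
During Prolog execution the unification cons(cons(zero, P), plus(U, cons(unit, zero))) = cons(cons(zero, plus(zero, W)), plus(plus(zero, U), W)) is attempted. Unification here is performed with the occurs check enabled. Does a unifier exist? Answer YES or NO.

NO

Decompose cons/2: cons(zero, P) = cons(zero, plus(zero, W)),  plus(U, cons(unit, zero)) = plus(plus(zero, U), W).
Decompose cons/2: zero = zero,  P = plus(zero, W).
Delete trivial equation zero = zero.
Bind P := plus(zero, W); no other remaining equation mentions P.
Decompose plus/2: U = plus(zero, U),  cons(unit, zero) = W.
Occurs check fails: U occurs in plus(zero, U); the equation U = plus(zero, U) has no finite solution.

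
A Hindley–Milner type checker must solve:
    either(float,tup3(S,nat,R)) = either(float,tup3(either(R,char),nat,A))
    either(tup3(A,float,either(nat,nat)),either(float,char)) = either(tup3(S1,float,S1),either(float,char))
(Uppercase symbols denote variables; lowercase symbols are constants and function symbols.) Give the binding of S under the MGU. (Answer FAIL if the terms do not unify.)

either(either(nat,nat),char)

Decompose either/2: float = float,  tup3(S,nat,R) = tup3(either(R,char),nat,A).
Delete trivial equation float = float.
Decompose tup3/3: S = either(R,char),  nat = nat,  R = A.
Bind S := either(R,char); no other remaining equation mentions S.
Delete trivial equation nat = nat.
Bind R := A; no other remaining equation mentions R. Substituting into the earlier binding gives S := either(A,char).
Decompose either/2: tup3(A,float,either(nat,nat)) = tup3(S1,float,S1),  either(float,char) = either(float,char).
Decompose tup3/3: A = S1,  float = float,  either(nat,nat) = S1.
Bind A := S1; no other remaining equation mentions A. Substituting into the earlier bindings gives S := either(S1,char), R := S1.
Delete trivial equation float = float.
Bind S1 := either(nat,nat); no other remaining equation mentions S1. Substituting into the earlier bindings gives S := either(either(nat,nat),char), R := either(nat,nat), A := either(nat,nat).
Delete trivial equation either(float,char) = either(float,char).
MGU = { S ↦ either(either(nat,nat),char), R ↦ either(nat,nat), A ↦ either(nat,nat), S1 ↦ either(nat,nat) }, so S ↦ either(either(nat,nat),char).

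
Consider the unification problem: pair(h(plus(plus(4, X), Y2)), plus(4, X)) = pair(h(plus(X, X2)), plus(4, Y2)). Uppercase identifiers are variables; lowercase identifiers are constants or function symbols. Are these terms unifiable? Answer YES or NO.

Decompose pair/2: h(plus(plus(4, X), Y2)) = h(plus(X, X2)),  plus(4, X) = plus(4, Y2).
Decompose h/1: plus(plus(4, X), Y2) = plus(X, X2).
Decompose plus/2: plus(4, X) = X,  Y2 = X2.
Occurs check fails: X occurs in plus(4, X); the equation X = plus(4, X) has no finite solution.

NO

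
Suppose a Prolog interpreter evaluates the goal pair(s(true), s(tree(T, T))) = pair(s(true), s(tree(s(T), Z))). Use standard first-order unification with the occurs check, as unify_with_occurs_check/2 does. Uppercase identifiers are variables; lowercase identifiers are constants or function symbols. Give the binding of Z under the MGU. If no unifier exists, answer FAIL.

FAIL

Decompose pair/2: s(true) = s(true),  s(tree(T, T)) = s(tree(s(T), Z)).
Delete trivial equation s(true) = s(true).
Decompose s/1: tree(T, T) = tree(s(T), Z).
Decompose tree/2: T = s(T),  T = Z.
Occurs check fails: T occurs in s(T); the equation T = s(T) has no finite solution.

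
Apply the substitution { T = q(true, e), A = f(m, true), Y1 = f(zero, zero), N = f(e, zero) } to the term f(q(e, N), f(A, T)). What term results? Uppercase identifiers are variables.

f(q(e, f(e, zero)), f(f(m, true), q(true, e)))

Replace each occurrence of T with q(true, e).
Replace each occurrence of A with f(m, true).
Replace each occurrence of N with f(e, zero).
Result: f(q(e, f(e, zero)), f(f(m, true), q(true, e))).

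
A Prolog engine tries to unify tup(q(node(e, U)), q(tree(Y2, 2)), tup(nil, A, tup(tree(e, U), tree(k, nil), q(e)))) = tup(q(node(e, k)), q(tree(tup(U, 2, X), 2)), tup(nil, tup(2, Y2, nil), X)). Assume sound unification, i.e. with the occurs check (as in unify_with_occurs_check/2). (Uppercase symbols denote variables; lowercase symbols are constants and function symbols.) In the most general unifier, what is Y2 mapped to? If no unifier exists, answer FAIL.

Decompose tup/3: q(node(e, U)) = q(node(e, k)),  q(tree(Y2, 2)) = q(tree(tup(U, 2, X), 2)),  tup(nil, A, tup(tree(e, U), tree(k, nil), q(e))) = tup(nil, tup(2, Y2, nil), X).
Decompose q/1: node(e, U) = node(e, k).
Decompose node/2: e = e,  U = k.
Delete trivial equation e = e.
Bind U := k; substituting into the remaining equations gives: q(tree(Y2, 2)) = q(tree(tup(k, 2, X), 2)),  tup(nil, A, tup(tree(e, k), tree(k, nil), q(e))) = tup(nil, tup(2, Y2, nil), X).
Decompose q/1: tree(Y2, 2) = tree(tup(k, 2, X), 2).
Decompose tree/2: Y2 = tup(k, 2, X),  2 = 2.
Bind Y2 := tup(k, 2, X); substituting into the one remaining equation that mentions Y2 gives: tup(nil, A, tup(tree(e, k), tree(k, nil), q(e))) = tup(nil, tup(2, tup(k, 2, X), nil), X).
Delete trivial equation 2 = 2.
Decompose tup/3: nil = nil,  A = tup(2, tup(k, 2, X), nil),  tup(tree(e, k), tree(k, nil), q(e)) = X.
Delete trivial equation nil = nil.
Bind A := tup(2, tup(k, 2, X), nil); no other remaining equation mentions A.
Bind X := tup(tree(e, k), tree(k, nil), q(e)). Substituting into the earlier bindings gives Y2 := tup(k, 2, tup(tree(e, k), tree(k, nil), q(e))), A := tup(2, tup(k, 2, tup(tree(e, k), tree(k, nil), q(e))), nil).
MGU = { U = k, Y2 = tup(k, 2, tup(tree(e, k), tree(k, nil), q(e))), A = tup(2, tup(k, 2, tup(tree(e, k), tree(k, nil), q(e))), nil), X = tup(tree(e, k), tree(k, nil), q(e)) }, so Y2 = tup(k, 2, tup(tree(e, k), tree(k, nil), q(e))).

tup(k, 2, tup(tree(e, k), tree(k, nil), q(e)))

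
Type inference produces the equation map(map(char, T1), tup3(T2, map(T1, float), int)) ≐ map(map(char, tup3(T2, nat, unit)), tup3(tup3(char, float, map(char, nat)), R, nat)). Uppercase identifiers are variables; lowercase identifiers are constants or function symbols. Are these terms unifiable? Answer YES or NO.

NO

Decompose map/2: map(char, T1) ≐ map(char, tup3(T2, nat, unit)),  tup3(T2, map(T1, float), int) ≐ tup3(tup3(char, float, map(char, nat)), R, nat).
Decompose map/2: char ≐ char,  T1 ≐ tup3(T2, nat, unit).
Delete trivial equation char ≐ char.
Bind T1 := tup3(T2, nat, unit); substituting into the remaining equation gives: tup3(T2, map(tup3(T2, nat, unit), float), int) ≐ tup3(tup3(char, float, map(char, nat)), R, nat).
Decompose tup3/3: T2 ≐ tup3(char, float, map(char, nat)),  map(tup3(T2, nat, unit), float) ≐ R,  int ≐ nat.
Bind T2 := tup3(char, float, map(char, nat)); substituting into the one remaining equation that mentions T2 gives: map(tup3(tup3(char, float, map(char, nat)), nat, unit), float) ≐ R. Substituting into the earlier binding gives T1 := tup3(tup3(char, float, map(char, nat)), nat, unit).
Bind R := map(tup3(tup3(char, float, map(char, nat)), nat, unit), float); no other remaining equation mentions R.
Clash: constants int and nat differ; no unifier exists.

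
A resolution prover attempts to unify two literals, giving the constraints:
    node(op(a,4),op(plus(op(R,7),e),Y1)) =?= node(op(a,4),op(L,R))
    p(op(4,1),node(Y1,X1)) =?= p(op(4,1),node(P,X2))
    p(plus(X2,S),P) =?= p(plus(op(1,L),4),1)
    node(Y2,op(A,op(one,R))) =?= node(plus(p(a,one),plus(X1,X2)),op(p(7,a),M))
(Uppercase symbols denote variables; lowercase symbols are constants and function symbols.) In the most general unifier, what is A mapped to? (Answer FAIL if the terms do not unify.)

p(7,a)

Decompose node/2: op(a,4) =?= op(a,4),  op(plus(op(R,7),e),Y1) =?= op(L,R).
Delete trivial equation op(a,4) =?= op(a,4).
Decompose op/2: plus(op(R,7),e) =?= L,  Y1 =?= R.
Bind L := plus(op(R,7),e); substituting into the one remaining equation that mentions L gives: p(plus(X2,S),P) =?= p(plus(op(1,plus(op(R,7),e)),4),1).
Bind Y1 := R; substituting into the one remaining equation that mentions Y1 gives: p(op(4,1),node(R,X1)) =?= p(op(4,1),node(P,X2)).
Decompose p/2: op(4,1) =?= op(4,1),  node(R,X1) =?= node(P,X2).
Delete trivial equation op(4,1) =?= op(4,1).
Decompose node/2: R =?= P,  X1 =?= X2.
Bind R := P; substituting into the 2 remaining equations that mention R gives: p(plus(X2,S),P) =?= p(plus(op(1,plus(op(P,7),e)),4),1),  node(Y2,op(A,op(one,P))) =?= node(plus(p(a,one),plus(X1,X2)),op(p(7,a),M)). Substituting into the earlier bindings gives L := plus(op(P,7),e), Y1 := P.
Bind X1 := X2; substituting into the one remaining equation that mentions X1 gives: node(Y2,op(A,op(one,P))) =?= node(plus(p(a,one),plus(X2,X2)),op(p(7,a),M)).
Decompose p/2: plus(X2,S) =?= plus(op(1,plus(op(P,7),e)),4),  P =?= 1.
Decompose plus/2: X2 =?= op(1,plus(op(P,7),e)),  S =?= 4.
Bind X2 := op(1,plus(op(P,7),e)); substituting into the one remaining equation that mentions X2 gives: node(Y2,op(A,op(one,P))) =?= node(plus(p(a,one),plus(op(1,plus(op(P,7),e)),op(1,plus(op(P,7),e)))),op(p(7,a),M)). Substituting into the earlier binding gives X1 := op(1,plus(op(P,7),e)).
Bind S := 4; no other remaining equation mentions S.
Bind P := 1; substituting into the remaining equation gives: node(Y2,op(A,op(one,1))) =?= node(plus(p(a,one),plus(op(1,plus(op(1,7),e)),op(1,plus(op(1,7),e)))),op(p(7,a),M)). Substituting into the earlier bindings gives L := plus(op(1,7),e), Y1 := 1, R := 1, X1 := op(1,plus(op(1,7),e)), X2 := op(1,plus(op(1,7),e)).
Decompose node/2: Y2 =?= plus(p(a,one),plus(op(1,plus(op(1,7),e)),op(1,plus(op(1,7),e)))),  op(A,op(one,1)) =?= op(p(7,a),M).
Bind Y2 := plus(p(a,one),plus(op(1,plus(op(1,7),e)),op(1,plus(op(1,7),e)))); no other remaining equation mentions Y2.
Decompose op/2: A =?= p(7,a),  op(one,1) =?= M.
Bind A := p(7,a); no other remaining equation mentions A.
Bind M := op(one,1).
MGU = { L := plus(op(1,7),e), Y1 := 1, R := 1, X1 := op(1,plus(op(1,7),e)), X2 := op(1,plus(op(1,7),e)), S := 4, P := 1, Y2 := plus(p(a,one),plus(op(1,plus(op(1,7),e)),op(1,plus(op(1,7),e)))), A := p(7,a), M := op(one,1) }, so A := p(7,a).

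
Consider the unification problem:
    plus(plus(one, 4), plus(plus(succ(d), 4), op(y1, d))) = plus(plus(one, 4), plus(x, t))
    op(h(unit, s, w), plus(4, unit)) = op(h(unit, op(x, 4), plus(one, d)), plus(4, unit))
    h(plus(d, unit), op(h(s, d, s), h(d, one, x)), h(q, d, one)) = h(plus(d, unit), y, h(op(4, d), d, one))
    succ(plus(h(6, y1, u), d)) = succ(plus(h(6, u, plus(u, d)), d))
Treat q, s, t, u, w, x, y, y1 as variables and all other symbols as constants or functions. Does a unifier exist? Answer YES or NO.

Decompose plus/2: plus(one, 4) = plus(one, 4),  plus(plus(succ(d), 4), op(y1, d)) = plus(x, t).
Delete trivial equation plus(one, 4) = plus(one, 4).
Decompose plus/2: plus(succ(d), 4) = x,  op(y1, d) = t.
Bind x := plus(succ(d), 4); substituting into the 2 remaining equations that mention x gives: op(h(unit, s, w), plus(4, unit)) = op(h(unit, op(plus(succ(d), 4), 4), plus(one, d)), plus(4, unit)),  h(plus(d, unit), op(h(s, d, s), h(d, one, plus(succ(d), 4))), h(q, d, one)) = h(plus(d, unit), y, h(op(4, d), d, one)).
Bind t := op(y1, d); no other remaining equation mentions t.
Decompose op/2: h(unit, s, w) = h(unit, op(plus(succ(d), 4), 4), plus(one, d)),  plus(4, unit) = plus(4, unit).
Decompose h/3: unit = unit,  s = op(plus(succ(d), 4), 4),  w = plus(one, d).
Delete trivial equation unit = unit.
Bind s := op(plus(succ(d), 4), 4); substituting into the one remaining equation that mentions s gives: h(plus(d, unit), op(h(op(plus(succ(d), 4), 4), d, op(plus(succ(d), 4), 4)), h(d, one, plus(succ(d), 4))), h(q, d, one)) = h(plus(d, unit), y, h(op(4, d), d, one)).
Bind w := plus(one, d); no other remaining equation mentions w.
Delete trivial equation plus(4, unit) = plus(4, unit).
Decompose h/3: plus(d, unit) = plus(d, unit),  op(h(op(plus(succ(d), 4), 4), d, op(plus(succ(d), 4), 4)), h(d, one, plus(succ(d), 4))) = y,  h(q, d, one) = h(op(4, d), d, one).
Delete trivial equation plus(d, unit) = plus(d, unit).
Bind y := op(h(op(plus(succ(d), 4), 4), d, op(plus(succ(d), 4), 4)), h(d, one, plus(succ(d), 4))); no other remaining equation mentions y.
Decompose h/3: q = op(4, d),  d = d,  one = one.
Bind q := op(4, d); no other remaining equation mentions q.
Delete trivial equation d = d.
Delete trivial equation one = one.
Decompose succ/1: plus(h(6, y1, u), d) = plus(h(6, u, plus(u, d)), d).
Decompose plus/2: h(6, y1, u) = h(6, u, plus(u, d)),  d = d.
Decompose h/3: 6 = 6,  y1 = u,  u = plus(u, d).
Delete trivial equation 6 = 6.
Bind y1 := u; no other remaining equation mentions y1. Substituting into the earlier binding gives t := op(u, d).
Occurs check fails: u occurs in plus(u, d); the equation u = plus(u, d) has no finite solution.

NO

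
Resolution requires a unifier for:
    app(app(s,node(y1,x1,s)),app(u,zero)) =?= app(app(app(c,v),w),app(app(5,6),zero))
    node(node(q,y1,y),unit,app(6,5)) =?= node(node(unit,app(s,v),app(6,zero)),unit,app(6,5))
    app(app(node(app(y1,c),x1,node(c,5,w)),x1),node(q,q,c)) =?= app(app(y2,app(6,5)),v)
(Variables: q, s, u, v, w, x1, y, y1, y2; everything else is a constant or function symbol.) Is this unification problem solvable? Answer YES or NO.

YES

Decompose app/2: app(s,node(y1,x1,s)) =?= app(app(c,v),w),  app(u,zero) =?= app(app(5,6),zero).
Decompose app/2: s =?= app(c,v),  node(y1,x1,s) =?= w.
Bind s := app(c,v); substituting into the 2 remaining equations that mention s gives: node(y1,x1,app(c,v)) =?= w,  node(node(q,y1,y),unit,app(6,5)) =?= node(node(unit,app(app(c,v),v),app(6,zero)),unit,app(6,5)).
Bind w := node(y1,x1,app(c,v)); substituting into the one remaining equation that mentions w gives: app(app(node(app(y1,c),x1,node(c,5,node(y1,x1,app(c,v)))),x1),node(q,q,c)) =?= app(app(y2,app(6,5)),v).
Decompose app/2: u =?= app(5,6),  zero =?= zero.
Bind u := app(5,6); no other remaining equation mentions u.
Delete trivial equation zero =?= zero.
Decompose node/3: node(q,y1,y) =?= node(unit,app(app(c,v),v),app(6,zero)),  unit =?= unit,  app(6,5) =?= app(6,5).
Decompose node/3: q =?= unit,  y1 =?= app(app(c,v),v),  y =?= app(6,zero).
Bind q := unit; substituting into the one remaining equation that mentions q gives: app(app(node(app(y1,c),x1,node(c,5,node(y1,x1,app(c,v)))),x1),node(unit,unit,c)) =?= app(app(y2,app(6,5)),v).
Bind y1 := app(app(c,v),v); substituting into the one remaining equation that mentions y1 gives: app(app(node(app(app(app(c,v),v),c),x1,node(c,5,node(app(app(c,v),v),x1,app(c,v)))),x1),node(unit,unit,c)) =?= app(app(y2,app(6,5)),v). Substituting into the earlier binding gives w := node(app(app(c,v),v),x1,app(c,v)).
Bind y := app(6,zero); no other remaining equation mentions y.
Delete trivial equation unit =?= unit.
Delete trivial equation app(6,5) =?= app(6,5).
Decompose app/2: app(node(app(app(app(c,v),v),c),x1,node(c,5,node(app(app(c,v),v),x1,app(c,v)))),x1) =?= app(y2,app(6,5)),  node(unit,unit,c) =?= v.
Decompose app/2: node(app(app(app(c,v),v),c),x1,node(c,5,node(app(app(c,v),v),x1,app(c,v)))) =?= y2,  x1 =?= app(6,5).
Bind y2 := node(app(app(app(c,v),v),c),x1,node(c,5,node(app(app(c,v),v),x1,app(c,v)))); no other remaining equation mentions y2.
Bind x1 := app(6,5); no other remaining equation mentions x1. Substituting into the earlier bindings gives w := node(app(app(c,v),v),app(6,5),app(c,v)), y2 := node(app(app(app(c,v),v),c),app(6,5),node(c,5,node(app(app(c,v),v),app(6,5),app(c,v)))).
Bind v := node(unit,unit,c). Substituting into the earlier bindings gives s := app(c,node(unit,unit,c)), w := node(app(app(c,node(unit,unit,c)),node(unit,unit,c)),app(6,5),app(c,node(unit,unit,c))), y1 := app(app(c,node(unit,unit,c)),node(unit,unit,c)), y2 := node(app(app(app(c,node(unit,unit,c)),node(unit,unit,c)),c),app(6,5),node(c,5,node(app(app(c,node(unit,unit,c)),node(unit,unit,c)),app(6,5),app(c,node(unit,unit,c))))).
No equations remain and no clash or occurs-check failure arose, so a unifier exists.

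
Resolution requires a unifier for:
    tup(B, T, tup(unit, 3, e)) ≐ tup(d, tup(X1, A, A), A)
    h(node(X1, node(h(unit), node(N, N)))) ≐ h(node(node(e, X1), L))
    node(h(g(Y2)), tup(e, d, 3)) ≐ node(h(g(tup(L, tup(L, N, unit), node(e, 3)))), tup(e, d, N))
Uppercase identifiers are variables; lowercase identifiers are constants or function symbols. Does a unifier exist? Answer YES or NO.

Decompose tup/3: B ≐ d,  T ≐ tup(X1, A, A),  tup(unit, 3, e) ≐ A.
Bind B := d; no other remaining equation mentions B.
Bind T := tup(X1, A, A); no other remaining equation mentions T.
Bind A := tup(unit, 3, e); no other remaining equation mentions A. Substituting into the earlier binding gives T := tup(X1, tup(unit, 3, e), tup(unit, 3, e)).
Decompose h/1: node(X1, node(h(unit), node(N, N))) ≐ node(node(e, X1), L).
Decompose node/2: X1 ≐ node(e, X1),  node(h(unit), node(N, N)) ≐ L.
Occurs check fails: X1 occurs in node(e, X1); the equation X1 ≐ node(e, X1) has no finite solution.

NO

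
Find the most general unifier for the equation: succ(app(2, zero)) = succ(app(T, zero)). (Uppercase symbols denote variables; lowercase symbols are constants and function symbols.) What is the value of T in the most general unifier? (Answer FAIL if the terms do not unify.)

Decompose succ/1: app(2, zero) = app(T, zero).
Decompose app/2: 2 = T,  zero = zero.
Bind T := 2; no other remaining equation mentions T.
Delete trivial equation zero = zero.
MGU = { T ↦ 2 }, so T ↦ 2.

2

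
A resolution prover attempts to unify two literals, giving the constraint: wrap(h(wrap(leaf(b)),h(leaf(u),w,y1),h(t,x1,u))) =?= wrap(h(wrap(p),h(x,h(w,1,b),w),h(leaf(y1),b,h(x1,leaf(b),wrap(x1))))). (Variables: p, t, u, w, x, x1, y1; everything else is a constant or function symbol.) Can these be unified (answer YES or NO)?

NO

Decompose wrap/1: h(wrap(leaf(b)),h(leaf(u),w,y1),h(t,x1,u)) =?= h(wrap(p),h(x,h(w,1,b),w),h(leaf(y1),b,h(x1,leaf(b),wrap(x1)))).
Decompose h/3: wrap(leaf(b)) =?= wrap(p),  h(leaf(u),w,y1) =?= h(x,h(w,1,b),w),  h(t,x1,u) =?= h(leaf(y1),b,h(x1,leaf(b),wrap(x1))).
Decompose wrap/1: leaf(b) =?= p.
Bind p := leaf(b); no other remaining equation mentions p.
Decompose h/3: leaf(u) =?= x,  w =?= h(w,1,b),  y1 =?= w.
Bind x := leaf(u); no other remaining equation mentions x.
Occurs check fails: w occurs in h(w,1,b); the equation w =?= h(w,1,b) has no finite solution.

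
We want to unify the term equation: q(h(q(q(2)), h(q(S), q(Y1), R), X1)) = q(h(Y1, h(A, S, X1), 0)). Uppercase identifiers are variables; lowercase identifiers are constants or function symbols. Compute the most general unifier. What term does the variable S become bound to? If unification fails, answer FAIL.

q(q(q(2)))

Decompose q/1: h(q(q(2)), h(q(S), q(Y1), R), X1) = h(Y1, h(A, S, X1), 0).
Decompose h/3: q(q(2)) = Y1,  h(q(S), q(Y1), R) = h(A, S, X1),  X1 = 0.
Bind Y1 := q(q(2)); substituting into the one remaining equation that mentions Y1 gives: h(q(S), q(q(q(2))), R) = h(A, S, X1).
Decompose h/3: q(S) = A,  q(q(q(2))) = S,  R = X1.
Bind A := q(S); no other remaining equation mentions A.
Bind S := q(q(q(2))); no other remaining equation mentions S. Substituting into the earlier binding gives A := q(q(q(q(2)))).
Bind R := X1; no other remaining equation mentions R.
Bind X1 := 0. Substituting into the earlier binding gives R := 0.
MGU = { Y1 -> q(q(2)), A -> q(q(q(q(2)))), S -> q(q(q(2))), R -> 0, X1 -> 0 }, so S -> q(q(q(2))).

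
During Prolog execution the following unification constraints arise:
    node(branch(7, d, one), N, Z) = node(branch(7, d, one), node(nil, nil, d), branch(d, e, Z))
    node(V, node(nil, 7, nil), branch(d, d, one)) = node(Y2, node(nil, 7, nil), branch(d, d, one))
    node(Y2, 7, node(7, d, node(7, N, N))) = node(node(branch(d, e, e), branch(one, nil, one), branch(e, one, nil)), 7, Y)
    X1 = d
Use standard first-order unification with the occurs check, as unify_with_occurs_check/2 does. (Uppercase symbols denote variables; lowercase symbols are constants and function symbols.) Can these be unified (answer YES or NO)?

Decompose node/3: branch(7, d, one) = branch(7, d, one),  N = node(nil, nil, d),  Z = branch(d, e, Z).
Delete trivial equation branch(7, d, one) = branch(7, d, one).
Bind N := node(nil, nil, d); substituting into the one remaining equation that mentions N gives: node(Y2, 7, node(7, d, node(7, node(nil, nil, d), node(nil, nil, d)))) = node(node(branch(d, e, e), branch(one, nil, one), branch(e, one, nil)), 7, Y).
Occurs check fails: Z occurs in branch(d, e, Z); the equation Z = branch(d, e, Z) has no finite solution.

NO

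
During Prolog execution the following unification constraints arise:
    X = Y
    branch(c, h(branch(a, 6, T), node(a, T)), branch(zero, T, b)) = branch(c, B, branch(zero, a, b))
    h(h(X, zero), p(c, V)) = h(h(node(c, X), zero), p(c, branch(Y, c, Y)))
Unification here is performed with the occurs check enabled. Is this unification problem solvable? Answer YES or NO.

Bind X := Y; substituting into the one remaining equation that mentions X gives: h(h(Y, zero), p(c, V)) = h(h(node(c, Y), zero), p(c, branch(Y, c, Y))).
Decompose branch/3: c = c,  h(branch(a, 6, T), node(a, T)) = B,  branch(zero, T, b) = branch(zero, a, b).
Delete trivial equation c = c.
Bind B := h(branch(a, 6, T), node(a, T)); no other remaining equation mentions B.
Decompose branch/3: zero = zero,  T = a,  b = b.
Delete trivial equation zero = zero.
Bind T := a; no other remaining equation mentions T. Substituting into the earlier binding gives B := h(branch(a, 6, a), node(a, a)).
Delete trivial equation b = b.
Decompose h/2: h(Y, zero) = h(node(c, Y), zero),  p(c, V) = p(c, branch(Y, c, Y)).
Decompose h/2: Y = node(c, Y),  zero = zero.
Occurs check fails: Y occurs in node(c, Y); the equation Y = node(c, Y) has no finite solution.

NO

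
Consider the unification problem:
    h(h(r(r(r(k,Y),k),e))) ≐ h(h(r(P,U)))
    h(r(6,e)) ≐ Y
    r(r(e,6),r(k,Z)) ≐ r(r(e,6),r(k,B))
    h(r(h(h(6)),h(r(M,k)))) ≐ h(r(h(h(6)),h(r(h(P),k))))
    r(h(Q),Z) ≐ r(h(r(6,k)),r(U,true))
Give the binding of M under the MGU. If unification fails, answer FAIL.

Decompose h/1: h(r(r(r(k,Y),k),e)) ≐ h(r(P,U)).
Decompose h/1: r(r(r(k,Y),k),e) ≐ r(P,U).
Decompose r/2: r(r(k,Y),k) ≐ P,  e ≐ U.
Bind P := r(r(k,Y),k); substituting into the one remaining equation that mentions P gives: h(r(h(h(6)),h(r(M,k)))) ≐ h(r(h(h(6)),h(r(h(r(r(k,Y),k)),k)))).
Bind U := e; substituting into the one remaining equation that mentions U gives: r(h(Q),Z) ≐ r(h(r(6,k)),r(e,true)).
Bind Y := h(r(6,e)); substituting into the one remaining equation that mentions Y gives: h(r(h(h(6)),h(r(M,k)))) ≐ h(r(h(h(6)),h(r(h(r(r(k,h(r(6,e))),k)),k)))). Substituting into the earlier binding gives P := r(r(k,h(r(6,e))),k).
Decompose r/2: r(e,6) ≐ r(e,6),  r(k,Z) ≐ r(k,B).
Delete trivial equation r(e,6) ≐ r(e,6).
Decompose r/2: k ≐ k,  Z ≐ B.
Delete trivial equation k ≐ k.
Bind Z := B; substituting into the one remaining equation that mentions Z gives: r(h(Q),B) ≐ r(h(r(6,k)),r(e,true)).
Decompose h/1: r(h(h(6)),h(r(M,k))) ≐ r(h(h(6)),h(r(h(r(r(k,h(r(6,e))),k)),k))).
Decompose r/2: h(h(6)) ≐ h(h(6)),  h(r(M,k)) ≐ h(r(h(r(r(k,h(r(6,e))),k)),k)).
Delete trivial equation h(h(6)) ≐ h(h(6)).
Decompose h/1: r(M,k) ≐ r(h(r(r(k,h(r(6,e))),k)),k).
Decompose r/2: M ≐ h(r(r(k,h(r(6,e))),k)),  k ≐ k.
Bind M := h(r(r(k,h(r(6,e))),k)); no other remaining equation mentions M.
Delete trivial equation k ≐ k.
Decompose r/2: h(Q) ≐ h(r(6,k)),  B ≐ r(e,true).
Decompose h/1: Q ≐ r(6,k).
Bind Q := r(6,k); no other remaining equation mentions Q.
Bind B := r(e,true). Substituting into the earlier binding gives Z := r(e,true).
MGU = { P -> r(r(k,h(r(6,e))),k), U -> e, Y -> h(r(6,e)), Z -> r(e,true), M -> h(r(r(k,h(r(6,e))),k)), Q -> r(6,k), B -> r(e,true) }, so M -> h(r(r(k,h(r(6,e))),k)).

h(r(r(k,h(r(6,e))),k))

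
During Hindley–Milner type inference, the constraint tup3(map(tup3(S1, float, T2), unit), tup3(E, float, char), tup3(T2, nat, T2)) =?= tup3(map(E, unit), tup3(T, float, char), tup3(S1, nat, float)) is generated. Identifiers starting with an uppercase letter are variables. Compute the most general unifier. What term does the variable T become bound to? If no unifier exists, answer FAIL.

tup3(float, float, float)

Decompose tup3/3: map(tup3(S1, float, T2), unit) =?= map(E, unit),  tup3(E, float, char) =?= tup3(T, float, char),  tup3(T2, nat, T2) =?= tup3(S1, nat, float).
Decompose map/2: tup3(S1, float, T2) =?= E,  unit =?= unit.
Bind E := tup3(S1, float, T2); substituting into the one remaining equation that mentions E gives: tup3(tup3(S1, float, T2), float, char) =?= tup3(T, float, char).
Delete trivial equation unit =?= unit.
Decompose tup3/3: tup3(S1, float, T2) =?= T,  float =?= float,  char =?= char.
Bind T := tup3(S1, float, T2); no other remaining equation mentions T.
Delete trivial equation float =?= float.
Delete trivial equation char =?= char.
Decompose tup3/3: T2 =?= S1,  nat =?= nat,  T2 =?= float.
Bind T2 := S1; substituting into the one remaining equation that mentions T2 gives: S1 =?= float. Substituting into the earlier bindings gives E := tup3(S1, float, S1), T := tup3(S1, float, S1).
Delete trivial equation nat =?= nat.
Bind S1 := float. Substituting into the earlier bindings gives E := tup3(float, float, float), T := tup3(float, float, float), T2 := float.
MGU = { E ↦ tup3(float, float, float), T ↦ tup3(float, float, float), T2 ↦ float, S1 ↦ float }, so T ↦ tup3(float, float, float).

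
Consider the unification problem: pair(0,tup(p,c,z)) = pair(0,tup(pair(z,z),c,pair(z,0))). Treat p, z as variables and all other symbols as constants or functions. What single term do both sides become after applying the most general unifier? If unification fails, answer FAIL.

Decompose pair/2: 0 = 0,  tup(p,c,z) = tup(pair(z,z),c,pair(z,0)).
Delete trivial equation 0 = 0.
Decompose tup/3: p = pair(z,z),  c = c,  z = pair(z,0).
Bind p := pair(z,z); no other remaining equation mentions p.
Delete trivial equation c = c.
Occurs check fails: z occurs in pair(z,0); the equation z = pair(z,0) has no finite solution.

FAIL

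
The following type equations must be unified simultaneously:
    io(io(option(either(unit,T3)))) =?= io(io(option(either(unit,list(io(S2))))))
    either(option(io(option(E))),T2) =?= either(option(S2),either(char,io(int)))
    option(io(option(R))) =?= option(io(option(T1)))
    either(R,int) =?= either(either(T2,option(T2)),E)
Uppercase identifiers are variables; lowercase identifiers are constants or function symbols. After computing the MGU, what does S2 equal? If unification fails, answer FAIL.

Decompose io/1: io(option(either(unit,T3))) =?= io(option(either(unit,list(io(S2))))).
Decompose io/1: option(either(unit,T3)) =?= option(either(unit,list(io(S2)))).
Decompose option/1: either(unit,T3) =?= either(unit,list(io(S2))).
Decompose either/2: unit =?= unit,  T3 =?= list(io(S2)).
Delete trivial equation unit =?= unit.
Bind T3 := list(io(S2)); no other remaining equation mentions T3.
Decompose either/2: option(io(option(E))) =?= option(S2),  T2 =?= either(char,io(int)).
Decompose option/1: io(option(E)) =?= S2.
Bind S2 := io(option(E)); no other remaining equation mentions S2. Substituting into the earlier binding gives T3 := list(io(io(option(E)))).
Bind T2 := either(char,io(int)); substituting into the one remaining equation that mentions T2 gives: either(R,int) =?= either(either(either(char,io(int)),option(either(char,io(int)))),E).
Decompose option/1: io(option(R)) =?= io(option(T1)).
Decompose io/1: option(R) =?= option(T1).
Decompose option/1: R =?= T1.
Bind R := T1; substituting into the remaining equation gives: either(T1,int) =?= either(either(either(char,io(int)),option(either(char,io(int)))),E).
Decompose either/2: T1 =?= either(either(char,io(int)),option(either(char,io(int)))),  int =?= E.
Bind T1 := either(either(char,io(int)),option(either(char,io(int)))); no other remaining equation mentions T1. Substituting into the earlier binding gives R := either(either(char,io(int)),option(either(char,io(int)))).
Bind E := int. Substituting into the earlier bindings gives T3 := list(io(io(option(int)))), S2 := io(option(int)).
MGU = { T3 := list(io(io(option(int)))), S2 := io(option(int)), T2 := either(char,io(int)), R := either(either(char,io(int)),option(either(char,io(int)))), T1 := either(either(char,io(int)),option(either(char,io(int)))), E := int }, so S2 := io(option(int)).

io(option(int))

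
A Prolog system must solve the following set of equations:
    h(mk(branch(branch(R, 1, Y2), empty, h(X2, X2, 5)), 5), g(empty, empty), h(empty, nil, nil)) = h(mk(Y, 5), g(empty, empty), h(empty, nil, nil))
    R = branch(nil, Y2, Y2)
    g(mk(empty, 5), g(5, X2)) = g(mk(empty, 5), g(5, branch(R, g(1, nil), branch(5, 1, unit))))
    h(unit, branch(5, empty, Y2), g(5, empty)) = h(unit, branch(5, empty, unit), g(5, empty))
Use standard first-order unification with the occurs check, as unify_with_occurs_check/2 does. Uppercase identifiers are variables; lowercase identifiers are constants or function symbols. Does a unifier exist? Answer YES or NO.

YES

Decompose h/3: mk(branch(branch(R, 1, Y2), empty, h(X2, X2, 5)), 5) = mk(Y, 5),  g(empty, empty) = g(empty, empty),  h(empty, nil, nil) = h(empty, nil, nil).
Decompose mk/2: branch(branch(R, 1, Y2), empty, h(X2, X2, 5)) = Y,  5 = 5.
Bind Y := branch(branch(R, 1, Y2), empty, h(X2, X2, 5)); no other remaining equation mentions Y.
Delete trivial equation 5 = 5.
Delete trivial equation g(empty, empty) = g(empty, empty).
Delete trivial equation h(empty, nil, nil) = h(empty, nil, nil).
Bind R := branch(nil, Y2, Y2); substituting into the one remaining equation that mentions R gives: g(mk(empty, 5), g(5, X2)) = g(mk(empty, 5), g(5, branch(branch(nil, Y2, Y2), g(1, nil), branch(5, 1, unit)))). Substituting into the earlier binding gives Y := branch(branch(branch(nil, Y2, Y2), 1, Y2), empty, h(X2, X2, 5)).
Decompose g/2: mk(empty, 5) = mk(empty, 5),  g(5, X2) = g(5, branch(branch(nil, Y2, Y2), g(1, nil), branch(5, 1, unit))).
Delete trivial equation mk(empty, 5) = mk(empty, 5).
Decompose g/2: 5 = 5,  X2 = branch(branch(nil, Y2, Y2), g(1, nil), branch(5, 1, unit)).
Delete trivial equation 5 = 5.
Bind X2 := branch(branch(nil, Y2, Y2), g(1, nil), branch(5, 1, unit)); no other remaining equation mentions X2. Substituting into the earlier binding gives Y := branch(branch(branch(nil, Y2, Y2), 1, Y2), empty, h(branch(branch(nil, Y2, Y2), g(1, nil), branch(5, 1, unit)), branch(branch(nil, Y2, Y2), g(1, nil), branch(5, 1, unit)), 5)).
Decompose h/3: unit = unit,  branch(5, empty, Y2) = branch(5, empty, unit),  g(5, empty) = g(5, empty).
Delete trivial equation unit = unit.
Decompose branch/3: 5 = 5,  empty = empty,  Y2 = unit.
Delete trivial equation 5 = 5.
Delete trivial equation empty = empty.
Bind Y2 := unit; no other remaining equation mentions Y2. Substituting into the earlier bindings gives Y := branch(branch(branch(nil, unit, unit), 1, unit), empty, h(branch(branch(nil, unit, unit), g(1, nil), branch(5, 1, unit)), branch(branch(nil, unit, unit), g(1, nil), branch(5, 1, unit)), 5)), R := branch(nil, unit, unit), X2 := branch(branch(nil, unit, unit), g(1, nil), branch(5, 1, unit)).
Delete trivial equation g(5, empty) = g(5, empty).
No equations remain and no clash or occurs-check failure arose, so a unifier exists.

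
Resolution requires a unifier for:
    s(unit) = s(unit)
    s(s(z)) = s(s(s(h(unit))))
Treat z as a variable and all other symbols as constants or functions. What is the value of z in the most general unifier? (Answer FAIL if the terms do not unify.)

Delete trivial equation s(unit) = s(unit).
Decompose s/1: s(z) = s(s(h(unit))).
Decompose s/1: z = s(h(unit)).
Bind z := s(h(unit)).
MGU = { z := s(h(unit)) }, so z := s(h(unit)).

s(h(unit))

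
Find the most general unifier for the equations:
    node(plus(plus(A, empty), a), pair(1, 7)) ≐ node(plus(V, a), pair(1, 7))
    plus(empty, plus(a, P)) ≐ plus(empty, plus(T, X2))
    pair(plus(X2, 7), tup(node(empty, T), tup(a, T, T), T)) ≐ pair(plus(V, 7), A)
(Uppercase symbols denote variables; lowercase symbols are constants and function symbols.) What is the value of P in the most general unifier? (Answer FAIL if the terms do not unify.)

plus(tup(node(empty, a), tup(a, a, a), a), empty)

Decompose node/2: plus(plus(A, empty), a) ≐ plus(V, a),  pair(1, 7) ≐ pair(1, 7).
Decompose plus/2: plus(A, empty) ≐ V,  a ≐ a.
Bind V := plus(A, empty); substituting into the one remaining equation that mentions V gives: pair(plus(X2, 7), tup(node(empty, T), tup(a, T, T), T)) ≐ pair(plus(plus(A, empty), 7), A).
Delete trivial equation a ≐ a.
Delete trivial equation pair(1, 7) ≐ pair(1, 7).
Decompose plus/2: empty ≐ empty,  plus(a, P) ≐ plus(T, X2).
Delete trivial equation empty ≐ empty.
Decompose plus/2: a ≐ T,  P ≐ X2.
Bind T := a; substituting into the one remaining equation that mentions T gives: pair(plus(X2, 7), tup(node(empty, a), tup(a, a, a), a)) ≐ pair(plus(plus(A, empty), 7), A).
Bind P := X2; no other remaining equation mentions P.
Decompose pair/2: plus(X2, 7) ≐ plus(plus(A, empty), 7),  tup(node(empty, a), tup(a, a, a), a) ≐ A.
Decompose plus/2: X2 ≐ plus(A, empty),  7 ≐ 7.
Bind X2 := plus(A, empty); no other remaining equation mentions X2. Substituting into the earlier binding gives P := plus(A, empty).
Delete trivial equation 7 ≐ 7.
Bind A := tup(node(empty, a), tup(a, a, a), a). Substituting into the earlier bindings gives V := plus(tup(node(empty, a), tup(a, a, a), a), empty), P := plus(tup(node(empty, a), tup(a, a, a), a), empty), X2 := plus(tup(node(empty, a), tup(a, a, a), a), empty).
MGU = { V := plus(tup(node(empty, a), tup(a, a, a), a), empty), T := a, P := plus(tup(node(empty, a), tup(a, a, a), a), empty), X2 := plus(tup(node(empty, a), tup(a, a, a), a), empty), A := tup(node(empty, a), tup(a, a, a), a) }, so P := plus(tup(node(empty, a), tup(a, a, a), a), empty).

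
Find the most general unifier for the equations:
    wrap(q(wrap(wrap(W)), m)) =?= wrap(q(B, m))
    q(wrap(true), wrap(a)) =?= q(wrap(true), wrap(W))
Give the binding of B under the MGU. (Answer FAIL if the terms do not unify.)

Decompose wrap/1: q(wrap(wrap(W)), m) =?= q(B, m).
Decompose q/2: wrap(wrap(W)) =?= B,  m =?= m.
Bind B := wrap(wrap(W)); no other remaining equation mentions B.
Delete trivial equation m =?= m.
Decompose q/2: wrap(true) =?= wrap(true),  wrap(a) =?= wrap(W).
Delete trivial equation wrap(true) =?= wrap(true).
Decompose wrap/1: a =?= W.
Bind W := a. Substituting into the earlier binding gives B := wrap(wrap(a)).
MGU = { B -> wrap(wrap(a)), W -> a }, so B -> wrap(wrap(a)).

wrap(wrap(a))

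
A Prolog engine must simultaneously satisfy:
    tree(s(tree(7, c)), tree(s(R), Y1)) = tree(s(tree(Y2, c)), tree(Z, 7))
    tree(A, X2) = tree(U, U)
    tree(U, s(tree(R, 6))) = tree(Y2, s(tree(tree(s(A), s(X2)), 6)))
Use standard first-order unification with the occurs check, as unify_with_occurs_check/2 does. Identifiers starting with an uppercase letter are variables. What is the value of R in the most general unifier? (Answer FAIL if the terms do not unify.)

Decompose tree/2: s(tree(7, c)) = s(tree(Y2, c)),  tree(s(R), Y1) = tree(Z, 7).
Decompose s/1: tree(7, c) = tree(Y2, c).
Decompose tree/2: 7 = Y2,  c = c.
Bind Y2 := 7; substituting into the one remaining equation that mentions Y2 gives: tree(U, s(tree(R, 6))) = tree(7, s(tree(tree(s(A), s(X2)), 6))).
Delete trivial equation c = c.
Decompose tree/2: s(R) = Z,  Y1 = 7.
Bind Z := s(R); no other remaining equation mentions Z.
Bind Y1 := 7; no other remaining equation mentions Y1.
Decompose tree/2: A = U,  X2 = U.
Bind A := U; substituting into the one remaining equation that mentions A gives: tree(U, s(tree(R, 6))) = tree(7, s(tree(tree(s(U), s(X2)), 6))).
Bind X2 := U; substituting into the remaining equation gives: tree(U, s(tree(R, 6))) = tree(7, s(tree(tree(s(U), s(U)), 6))).
Decompose tree/2: U = 7,  s(tree(R, 6)) = s(tree(tree(s(U), s(U)), 6)).
Bind U := 7; substituting into the remaining equation gives: s(tree(R, 6)) = s(tree(tree(s(7), s(7)), 6)). Substituting into the earlier bindings gives A := 7, X2 := 7.
Decompose s/1: tree(R, 6) = tree(tree(s(7), s(7)), 6).
Decompose tree/2: R = tree(s(7), s(7)),  6 = 6.
Bind R := tree(s(7), s(7)); no other remaining equation mentions R. Substituting into the earlier binding gives Z := s(tree(s(7), s(7))).
Delete trivial equation 6 = 6.
MGU = { Y2 = 7, Z = s(tree(s(7), s(7))), Y1 = 7, A = 7, X2 = 7, U = 7, R = tree(s(7), s(7)) }, so R = tree(s(7), s(7)).

tree(s(7), s(7))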